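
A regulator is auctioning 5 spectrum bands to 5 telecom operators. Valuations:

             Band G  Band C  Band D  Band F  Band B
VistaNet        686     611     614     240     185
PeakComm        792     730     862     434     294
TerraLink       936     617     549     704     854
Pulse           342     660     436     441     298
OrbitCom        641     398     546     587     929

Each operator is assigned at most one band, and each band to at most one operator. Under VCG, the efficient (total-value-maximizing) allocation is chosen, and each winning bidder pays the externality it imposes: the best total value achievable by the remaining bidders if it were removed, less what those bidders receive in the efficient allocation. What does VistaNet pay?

VistaNet pays $232M.

Efficient allocation: VistaNet→Band G ($686M), PeakComm→Band D ($862M), TerraLink→Band F ($704M), Pulse→Band C ($660M), OrbitCom→Band B ($929M); total welfare W = $3841M.
VistaNet receives Band G at value $686M, so the others get W − 686 = $3155M.
Without VistaNet: best allocation of the remaining 4 bidders over all 5 bands is PeakComm→Band D ($862M), TerraLink→Band G ($936M), Pulse→Band C ($660M), OrbitCom→Band B ($929M), total $3387M.
VCG payment = (others' best without VistaNet) − (others' welfare with VistaNet) = 3387 − 3155 = $232M.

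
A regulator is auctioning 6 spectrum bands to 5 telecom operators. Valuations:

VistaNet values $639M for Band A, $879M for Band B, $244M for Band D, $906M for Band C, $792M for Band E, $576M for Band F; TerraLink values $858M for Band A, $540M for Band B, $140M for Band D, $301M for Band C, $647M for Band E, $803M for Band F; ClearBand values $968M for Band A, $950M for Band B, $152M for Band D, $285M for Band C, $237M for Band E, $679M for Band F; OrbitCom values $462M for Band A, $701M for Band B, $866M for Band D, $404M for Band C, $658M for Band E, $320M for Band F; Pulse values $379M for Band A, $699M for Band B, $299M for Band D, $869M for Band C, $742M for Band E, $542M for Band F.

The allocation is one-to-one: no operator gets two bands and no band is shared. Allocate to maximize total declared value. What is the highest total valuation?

Max total: $4385M

Optimal: VistaNet→Band B ($879M), TerraLink→Band F ($803M), ClearBand→Band A ($968M), OrbitCom→Band D ($866M), Pulse→Band C ($869M) — total 879+803+968+866+869 = $4385M.
Row-greedy (each operator in turn takes its best remaining band) gives $4322M, worse by 63.
Swapping ClearBand↔Pulse (ClearBand→Band C $285M, Pulse→Band A $379M) loses 1173.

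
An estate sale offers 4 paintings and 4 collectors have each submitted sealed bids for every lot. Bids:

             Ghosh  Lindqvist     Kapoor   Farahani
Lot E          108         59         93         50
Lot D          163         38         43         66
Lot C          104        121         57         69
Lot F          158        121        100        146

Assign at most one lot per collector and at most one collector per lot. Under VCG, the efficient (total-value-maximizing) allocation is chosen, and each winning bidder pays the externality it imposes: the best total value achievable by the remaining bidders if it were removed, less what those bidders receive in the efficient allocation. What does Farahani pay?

Efficient allocation: Ghosh→Lot D ($163), Lindqvist→Lot C ($121), Kapoor→Lot E ($93), Farahani→Lot F ($146); total welfare W = $523.
Farahani receives Lot F at value $146, so the others get W − 146 = $377.
Without Farahani: best allocation of the remaining 3 bidders over all 4 lots is Ghosh→Lot D ($163), Lindqvist→Lot C ($121), Kapoor→Lot F ($100), total $384.
VCG payment = (others' best without Farahani) − (others' welfare with Farahani) = 384 − 377 = $7.

Farahani pays $7.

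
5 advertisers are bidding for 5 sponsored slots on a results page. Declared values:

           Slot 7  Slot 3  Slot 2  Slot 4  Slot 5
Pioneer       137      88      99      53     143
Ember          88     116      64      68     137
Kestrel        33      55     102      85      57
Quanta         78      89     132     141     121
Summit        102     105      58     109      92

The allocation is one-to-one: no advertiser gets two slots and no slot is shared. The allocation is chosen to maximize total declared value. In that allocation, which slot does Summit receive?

Optimal: Pioneer→Slot 7 ($137), Ember→Slot 5 ($137), Kestrel→Slot 2 ($102), Quanta→Slot 4 ($141), Summit→Slot 3 ($105) — total 137+137+102+141+105 = $622.
Row-greedy (each advertiser in turn takes its best remaining slot) gives $604, worse by 18.
Next-best assignment: Pioneer→Slot 5, Ember→Slot 3, Kestrel→Slot 2, Quanta→Slot 4, Summit→Slot 7 = $604.
No other one-to-one assignment exceeds $622.
Summit's own top slot is Slot 4 ($109), but forcing Summit→Slot 4 and reassigning the rest optimally gives only $585 — worse by 37.

Summit receives Slot 3.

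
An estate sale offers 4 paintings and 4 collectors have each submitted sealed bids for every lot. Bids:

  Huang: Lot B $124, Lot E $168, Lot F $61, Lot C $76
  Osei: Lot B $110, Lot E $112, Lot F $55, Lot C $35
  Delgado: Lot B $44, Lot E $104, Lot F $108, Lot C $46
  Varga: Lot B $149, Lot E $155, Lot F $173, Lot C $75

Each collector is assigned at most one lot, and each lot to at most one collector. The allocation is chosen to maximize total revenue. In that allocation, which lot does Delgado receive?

This is the linear assignment problem.
Optimal: Huang→Lot E ($168), Osei→Lot B ($110), Delgado→Lot C ($46), Varga→Lot F ($173) — total 168+110+46+173 = $497.
Checked against all permutations: $497 is optimal.
Delgado's own top lot is Lot F ($108), but forcing Delgado→Lot F and reassigning the rest optimally gives only $461 — worse by 36.

Delgado receives Lot C.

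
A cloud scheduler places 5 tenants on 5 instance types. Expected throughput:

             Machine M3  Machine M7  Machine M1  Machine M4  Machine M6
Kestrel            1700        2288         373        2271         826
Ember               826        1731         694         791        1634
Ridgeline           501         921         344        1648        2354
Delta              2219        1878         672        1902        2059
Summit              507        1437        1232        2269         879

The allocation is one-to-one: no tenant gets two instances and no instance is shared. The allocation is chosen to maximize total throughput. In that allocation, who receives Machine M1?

Ember receives Machine M1.

Optimal: Kestrel→Machine M7 (2288 ops/s), Ember→Machine M1 (694 ops/s), Ridgeline→Machine M6 (2354 ops/s), Delta→Machine M3 (2219 ops/s), Summit→Machine M4 (2269 ops/s) — total 2288+694+2354+2219+2269 = 9824 ops/s.
Row-greedy (each tenant in turn takes its best remaining instance) gives 9021 ops/s, worse by 803.
Swapping Summit↔Kestrel (Summit→Machine M7 1437 ops/s, Kestrel→Machine M4 2271 ops/s) loses 849.
No other one-to-one assignment exceeds 9824 ops/s.
Ember's own top instance is Machine M7 (1731 ops/s), but forcing Ember→Machine M7 and reassigning the rest optimally gives only 9807 ops/s — worse by 17.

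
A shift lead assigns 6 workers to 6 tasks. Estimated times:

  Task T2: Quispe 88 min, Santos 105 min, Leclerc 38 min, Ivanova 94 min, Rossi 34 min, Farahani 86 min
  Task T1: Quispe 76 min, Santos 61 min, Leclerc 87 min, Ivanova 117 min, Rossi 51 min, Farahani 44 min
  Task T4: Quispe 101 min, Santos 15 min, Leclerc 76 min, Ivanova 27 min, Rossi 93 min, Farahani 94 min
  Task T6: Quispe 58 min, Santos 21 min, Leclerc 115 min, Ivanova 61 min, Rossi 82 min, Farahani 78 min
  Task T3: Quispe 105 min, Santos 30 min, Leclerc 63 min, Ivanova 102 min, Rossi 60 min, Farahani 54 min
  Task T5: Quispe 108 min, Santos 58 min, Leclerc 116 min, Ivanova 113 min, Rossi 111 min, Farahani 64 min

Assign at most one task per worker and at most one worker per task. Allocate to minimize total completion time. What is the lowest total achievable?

Optimal: Quispe→Task T6 (58 min), Santos→Task T3 (30 min), Leclerc→Task T2 (38 min), Ivanova→Task T4 (27 min), Rossi→Task T1 (51 min), Farahani→Task T5 (64 min) — total 58+30+38+27+51+64 = 268 min.
Min-entry greedy (repeatedly take the single cheapest remaining cell) gives 327 min, worse by 59.
Next-best assignment: Quispe→Task T6, Santos→Task T5, Leclerc→Task T3, Ivanova→Task T4, Rossi→Task T2, Farahani→Task T1 = 284 min.

Min total: 268 min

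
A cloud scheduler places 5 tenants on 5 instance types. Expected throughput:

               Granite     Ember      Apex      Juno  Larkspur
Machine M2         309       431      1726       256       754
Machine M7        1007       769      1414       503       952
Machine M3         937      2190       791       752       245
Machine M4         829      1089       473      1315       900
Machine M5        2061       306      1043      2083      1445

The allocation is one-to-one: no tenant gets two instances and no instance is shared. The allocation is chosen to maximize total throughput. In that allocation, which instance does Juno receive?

Juno receives Machine M4.

Optimal: Granite→Machine M5 (2061 ops/s), Ember→Machine M3 (2190 ops/s), Apex→Machine M2 (1726 ops/s), Juno→Machine M4 (1315 ops/s), Larkspur→Machine M7 (952 ops/s) — total 2061+2190+1726+1315+952 = 8244 ops/s.
Max-entry greedy (repeatedly take the single best remaining cell) gives 7906 ops/s, worse by 338.
No other one-to-one assignment exceeds 8244 ops/s.
Juno's own top instance is Machine M5 (2083 ops/s), but forcing Juno→Machine M5 and reassigning the rest optimally gives only 7906 ops/s — worse by 338.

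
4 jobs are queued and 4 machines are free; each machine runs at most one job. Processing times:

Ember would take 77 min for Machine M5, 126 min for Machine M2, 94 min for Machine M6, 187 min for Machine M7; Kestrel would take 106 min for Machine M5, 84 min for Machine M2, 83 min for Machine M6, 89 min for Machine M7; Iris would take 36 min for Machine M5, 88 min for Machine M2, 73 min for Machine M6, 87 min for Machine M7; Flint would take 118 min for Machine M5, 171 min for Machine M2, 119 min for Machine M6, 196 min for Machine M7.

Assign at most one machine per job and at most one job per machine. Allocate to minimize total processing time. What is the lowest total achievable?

This is the linear assignment problem.
Optimal: Ember→Machine M5 (77 min), Kestrel→Machine M2 (84 min), Iris→Machine M7 (87 min), Flint→Machine M6 (119 min) — total 77+84+87+119 = 367 min.
Row-greedy (each job in turn takes its cheapest remaining machine) gives 418 min, worse by 51.
Next-best assignment: Ember→Machine M2, Kestrel→Machine M7, Iris→Machine M5, Flint→Machine M6 = 370 min.
Checked against all permutations: 367 min is optimal.

Min total: 367 min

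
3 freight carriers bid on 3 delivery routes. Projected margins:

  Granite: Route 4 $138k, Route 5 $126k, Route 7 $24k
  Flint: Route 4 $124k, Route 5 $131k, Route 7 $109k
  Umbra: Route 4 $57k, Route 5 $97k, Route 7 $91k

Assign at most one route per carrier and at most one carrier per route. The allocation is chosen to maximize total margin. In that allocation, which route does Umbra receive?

Optimal: Granite→Route 4 ($138k), Flint→Route 5 ($131k), Umbra→Route 7 ($91k) — total 138+131+91 = $360k.
Next-best assignment: Granite→Route 4, Flint→Route 7, Umbra→Route 5 = $344k.
Swapping Granite↔Umbra (Granite→Route 7 $24k, Umbra→Route 4 $57k) loses 148.
No other one-to-one assignment exceeds $360k.
Umbra's own top route is Route 5 ($97k), but forcing Umbra→Route 5 and reassigning the rest optimally gives only $344k — worse by 16.

Umbra receives Route 7.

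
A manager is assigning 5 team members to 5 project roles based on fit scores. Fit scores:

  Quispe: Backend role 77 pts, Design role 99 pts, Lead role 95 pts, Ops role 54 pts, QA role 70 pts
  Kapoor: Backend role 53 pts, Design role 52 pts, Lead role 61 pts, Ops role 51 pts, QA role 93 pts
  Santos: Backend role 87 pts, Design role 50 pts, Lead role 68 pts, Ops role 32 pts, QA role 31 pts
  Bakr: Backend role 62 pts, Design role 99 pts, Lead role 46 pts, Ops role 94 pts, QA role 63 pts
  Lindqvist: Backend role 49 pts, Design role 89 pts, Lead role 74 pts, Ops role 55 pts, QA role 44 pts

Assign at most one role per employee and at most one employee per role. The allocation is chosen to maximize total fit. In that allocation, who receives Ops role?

Bakr receives Ops role.

Optimal: Quispe→Lead role (95 pts), Kapoor→QA role (93 pts), Santos→Backend role (87 pts), Bakr→Ops role (94 pts), Lindqvist→Design role (89 pts) — total 95+93+87+94+89 = 458 pts.
Column-greedy (each role in turn goes to its best remaining employee) gives 447 pts, worse by 11.
Next-best assignment: Quispe→Design role, Kapoor→QA role, Santos→Backend role, Bakr→Ops role, Lindqvist→Lead role = 447 pts.
Swapping Kapoor↔Lindqvist (Kapoor→Design role 52 pts, Lindqvist→QA role 44 pts) loses 86.
Bakr's own top role is Design role (99 pts), but forcing Bakr→Design role and reassigning the rest optimally gives only 429 pts — worse by 29.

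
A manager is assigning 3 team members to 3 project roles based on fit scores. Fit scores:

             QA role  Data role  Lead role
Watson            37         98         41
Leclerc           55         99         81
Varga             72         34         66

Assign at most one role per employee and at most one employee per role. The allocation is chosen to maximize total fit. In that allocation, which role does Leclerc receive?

Leclerc receives Lead role.

Treat this as an assignment problem: match each employee to one role.
Optimal: Watson→Data role (98 pts), Leclerc→Lead role (81 pts), Varga→QA role (72 pts) — total 98+81+72 = 251 pts.
Leclerc's own top role is Data role (99 pts), but forcing Leclerc→Data role and reassigning the rest optimally gives only 212 pts — worse by 39.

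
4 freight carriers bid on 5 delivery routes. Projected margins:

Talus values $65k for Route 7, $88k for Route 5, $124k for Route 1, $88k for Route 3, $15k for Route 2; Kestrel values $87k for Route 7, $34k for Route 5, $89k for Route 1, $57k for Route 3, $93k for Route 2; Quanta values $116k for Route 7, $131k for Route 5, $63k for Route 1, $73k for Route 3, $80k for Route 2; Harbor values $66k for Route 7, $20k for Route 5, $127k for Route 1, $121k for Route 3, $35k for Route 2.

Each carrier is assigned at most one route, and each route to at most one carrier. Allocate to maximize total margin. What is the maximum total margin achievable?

Optimal: Talus→Route 1 ($124k), Kestrel→Route 2 ($93k), Quanta→Route 5 ($131k), Harbor→Route 3 ($121k) — total 124+93+131+121 = $469k.
Max-entry greedy (repeatedly take the single best remaining cell) gives $439k, worse by 30.
Next-best assignment: Talus→Route 1, Kestrel→Route 7, Quanta→Route 5, Harbor→Route 3 = $463k.
Checked against all permutations: $469k is optimal.

Max total: $469k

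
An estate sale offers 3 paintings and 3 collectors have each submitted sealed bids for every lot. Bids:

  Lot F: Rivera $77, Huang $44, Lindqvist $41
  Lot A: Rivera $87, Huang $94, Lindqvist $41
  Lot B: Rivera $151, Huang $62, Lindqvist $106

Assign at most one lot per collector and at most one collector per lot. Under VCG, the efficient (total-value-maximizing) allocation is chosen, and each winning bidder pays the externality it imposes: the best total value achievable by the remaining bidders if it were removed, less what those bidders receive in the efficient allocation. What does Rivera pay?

Rivera pays $65.

Efficient allocation: Rivera→Lot B ($151), Huang→Lot A ($94), Lindqvist→Lot F ($41); total welfare W = $286.
Rivera receives Lot B at value $151, so the others get W − 151 = $135.
Without Rivera: best allocation of the remaining 2 bidders over all 3 lots is Huang→Lot A ($94), Lindqvist→Lot B ($106), total $200.
VCG payment = (others' best without Rivera) − (others' welfare with Rivera) = 200 − 135 = $65.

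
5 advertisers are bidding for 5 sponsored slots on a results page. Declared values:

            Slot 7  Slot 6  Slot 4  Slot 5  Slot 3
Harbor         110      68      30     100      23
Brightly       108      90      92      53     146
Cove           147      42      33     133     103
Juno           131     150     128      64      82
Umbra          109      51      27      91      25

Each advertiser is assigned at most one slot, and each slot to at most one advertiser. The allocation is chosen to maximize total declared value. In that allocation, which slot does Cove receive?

Cove receives Slot 5.

This is a one-to-one assignment (maximum-weight bipartite matching).
Optimal: Harbor→Slot 6 ($68), Brightly→Slot 3 ($146), Cove→Slot 5 ($133), Juno→Slot 4 ($128), Umbra→Slot 7 ($109) — total 68+146+133+128+109 = $584.
Cove's own top slot is Slot 7 ($147), but forcing Cove→Slot 7 and reassigning the rest optimally gives only $580 — worse by 4.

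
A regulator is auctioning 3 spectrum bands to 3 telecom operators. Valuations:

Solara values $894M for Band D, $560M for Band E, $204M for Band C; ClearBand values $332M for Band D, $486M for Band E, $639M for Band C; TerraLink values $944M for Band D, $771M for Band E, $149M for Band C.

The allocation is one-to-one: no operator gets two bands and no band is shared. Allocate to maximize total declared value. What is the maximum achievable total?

Max total: $2304M

Optimal: Solara→Band D ($894M), ClearBand→Band C ($639M), TerraLink→Band E ($771M) — total 894+639+771 = $2304M.
Max-entry greedy (repeatedly take the single best remaining cell) gives $2143M, worse by 161.
Next-best assignment: Solara→Band E, ClearBand→Band C, TerraLink→Band D = $2143M.
No other one-to-one assignment exceeds $2304M.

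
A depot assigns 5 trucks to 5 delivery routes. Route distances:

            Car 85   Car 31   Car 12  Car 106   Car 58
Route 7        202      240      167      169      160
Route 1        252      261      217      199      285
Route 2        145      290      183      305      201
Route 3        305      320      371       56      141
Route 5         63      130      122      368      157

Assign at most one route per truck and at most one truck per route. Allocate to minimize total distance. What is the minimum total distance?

Min total: 708 km

Optimal: Car 85→Route 2 (145 km), Car 31→Route 5 (130 km), Car 12→Route 1 (217 km), Car 106→Route 3 (56 km), Car 58→Route 7 (160 km) — total 145+130+217+56+160 = 708 km.
Column-greedy (each route in turn goes to its cheapest remaining truck) gives 946 km, worse by 238.
Next-best assignment: Car 85→Route 5, Car 31→Route 1, Car 12→Route 2, Car 106→Route 3, Car 58→Route 7 = 723 km.
Checked against all permutations: 708 km is optimal.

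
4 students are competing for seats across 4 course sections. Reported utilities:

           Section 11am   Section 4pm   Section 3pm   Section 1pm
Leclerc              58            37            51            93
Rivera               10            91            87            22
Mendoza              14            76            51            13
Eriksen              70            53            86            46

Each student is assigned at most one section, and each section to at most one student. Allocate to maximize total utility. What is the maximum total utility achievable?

This is the linear assignment problem.
Optimal: Leclerc→Section 1pm (93 points), Rivera→Section 3pm (87 points), Mendoza→Section 4pm (76 points), Eriksen→Section 11am (70 points) — total 93+87+76+70 = 326 points.
Row-greedy (each student in turn takes its best remaining section) gives 305 points, worse by 21.
Next-best assignment: Leclerc→Section 1pm, Rivera→Section 4pm, Mendoza→Section 3pm, Eriksen→Section 11am = 305 points.
Checked against all permutations: 326 points is optimal.

Max total: 326 points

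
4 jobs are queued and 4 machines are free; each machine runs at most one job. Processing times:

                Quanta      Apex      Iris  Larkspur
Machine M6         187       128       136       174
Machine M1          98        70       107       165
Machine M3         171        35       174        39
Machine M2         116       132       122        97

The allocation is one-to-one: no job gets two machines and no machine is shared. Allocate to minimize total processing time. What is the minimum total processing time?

Min total: 361 min

Optimal: Quanta→Machine M2 (116 min), Apex→Machine M1 (70 min), Iris→Machine M6 (136 min), Larkspur→Machine M3 (39 min) — total 116+70+136+39 = 361 min.
Column-greedy (each machine in turn goes to its cheapest remaining job) gives 387 min, worse by 26.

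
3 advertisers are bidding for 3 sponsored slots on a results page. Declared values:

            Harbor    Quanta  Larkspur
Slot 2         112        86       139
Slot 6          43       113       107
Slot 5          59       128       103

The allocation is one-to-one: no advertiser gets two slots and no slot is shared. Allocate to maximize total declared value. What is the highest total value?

This is the linear assignment problem.
Optimal: Harbor→Slot 2 ($112), Quanta→Slot 5 ($128), Larkspur→Slot 6 ($107) — total 112+128+107 = $347.
Column-greedy (each slot in turn goes to its best remaining advertiser) gives $311, worse by 36.
Next-best assignment: Harbor→Slot 2, Quanta→Slot 6, Larkspur→Slot 5 = $328.
No other one-to-one assignment exceeds $347.

Max total: $347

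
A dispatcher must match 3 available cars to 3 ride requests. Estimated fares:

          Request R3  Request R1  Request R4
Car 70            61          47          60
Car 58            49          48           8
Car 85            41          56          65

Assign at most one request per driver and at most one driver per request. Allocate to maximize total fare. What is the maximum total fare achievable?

Optimal: Car 70→Request R3 ($61), Car 58→Request R1 ($48), Car 85→Request R4 ($65) — total 61+48+65 = $174.
Next-best assignment: Car 70→Request R4, Car 58→Request R3, Car 85→Request R1 = $165.

Maximum total: $174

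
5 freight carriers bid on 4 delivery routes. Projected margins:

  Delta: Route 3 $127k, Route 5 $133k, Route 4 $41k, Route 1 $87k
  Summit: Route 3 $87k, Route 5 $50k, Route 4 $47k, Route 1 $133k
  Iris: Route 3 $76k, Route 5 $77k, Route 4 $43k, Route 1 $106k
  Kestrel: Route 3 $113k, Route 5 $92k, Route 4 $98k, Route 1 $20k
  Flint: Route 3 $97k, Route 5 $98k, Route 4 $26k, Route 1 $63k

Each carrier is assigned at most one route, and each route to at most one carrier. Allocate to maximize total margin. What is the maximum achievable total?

Optimal: Flint→Route 3 ($97k), Delta→Route 5 ($133k), Kestrel→Route 4 ($98k), Summit→Route 1 ($133k) — total 97+133+98+133 = $461k.
Max-entry greedy (repeatedly take the single best remaining cell) gives $422k, worse by 39.

Max total: $461k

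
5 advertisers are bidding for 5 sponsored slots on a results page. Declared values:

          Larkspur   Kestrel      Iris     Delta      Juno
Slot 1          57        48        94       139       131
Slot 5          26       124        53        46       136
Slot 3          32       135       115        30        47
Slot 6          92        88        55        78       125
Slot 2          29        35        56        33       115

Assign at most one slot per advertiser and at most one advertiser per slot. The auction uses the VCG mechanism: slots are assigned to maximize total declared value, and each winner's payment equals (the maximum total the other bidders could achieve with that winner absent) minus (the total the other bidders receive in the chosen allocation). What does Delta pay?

Efficient allocation: Larkspur→Slot 6 ($92), Kestrel→Slot 5 ($124), Iris→Slot 3 ($115), Delta→Slot 1 ($139), Juno→Slot 2 ($115); total welfare W = $585.
Delta receives Slot 1 at value $139, so the others get W − 139 = $446.
Without Delta: best allocation of the remaining 4 bidders over all 5 slots is Larkspur→Slot 6 ($92), Kestrel→Slot 5 ($124), Iris→Slot 3 ($115), Juno→Slot 1 ($131), total $462.
VCG payment = (others' best without Delta) − (others' welfare with Delta) = 462 − 446 = $16.

Delta pays $16.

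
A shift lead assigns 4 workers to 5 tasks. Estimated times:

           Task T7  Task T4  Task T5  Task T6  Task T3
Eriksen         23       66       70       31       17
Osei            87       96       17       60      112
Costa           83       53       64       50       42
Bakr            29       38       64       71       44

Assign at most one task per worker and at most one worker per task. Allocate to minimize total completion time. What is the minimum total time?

Minimum total: 113 min

This is a one-to-one assignment (minimum-cost bipartite matching).
Optimal: Eriksen→Task T3 (17 min), Osei→Task T5 (17 min), Costa→Task T6 (50 min), Bakr→Task T7 (29 min) — total 17+17+50+29 = 113 min.
Column-greedy (each task in turn goes to its cheapest remaining worker) gives 128 min, worse by 15.
Checked against all permutations: 113 min is optimal.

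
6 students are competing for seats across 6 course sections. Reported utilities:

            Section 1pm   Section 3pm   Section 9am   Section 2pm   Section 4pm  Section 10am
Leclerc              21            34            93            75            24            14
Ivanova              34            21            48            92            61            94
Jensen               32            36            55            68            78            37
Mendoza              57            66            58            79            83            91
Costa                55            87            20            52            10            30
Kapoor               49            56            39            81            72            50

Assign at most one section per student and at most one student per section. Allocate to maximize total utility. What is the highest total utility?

Maximum total: 490 points

Treat this as an assignment problem: match each student to one section.
Optimal: Leclerc→Section 9am (93 points), Ivanova→Section 2pm (92 points), Jensen→Section 4pm (78 points), Mendoza→Section 10am (91 points), Costa→Section 3pm (87 points), Kapoor→Section 1pm (49 points) — total 93+92+78+91+87+49 = 490 points.
Row-greedy (each student in turn takes its best remaining section) gives 480 points, worse by 10.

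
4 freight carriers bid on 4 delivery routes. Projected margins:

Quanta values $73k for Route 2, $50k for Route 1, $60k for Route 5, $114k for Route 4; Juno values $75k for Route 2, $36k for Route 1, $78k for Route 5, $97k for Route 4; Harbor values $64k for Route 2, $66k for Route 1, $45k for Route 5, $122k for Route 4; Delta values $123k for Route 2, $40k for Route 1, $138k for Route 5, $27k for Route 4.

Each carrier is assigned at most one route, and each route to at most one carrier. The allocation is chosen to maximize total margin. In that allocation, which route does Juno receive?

This is the linear assignment problem.
Optimal: Quanta→Route 4 ($114k), Juno→Route 2 ($75k), Harbor→Route 1 ($66k), Delta→Route 5 ($138k) — total 114+75+66+138 = $393k.
Row-greedy (each carrier in turn takes its best remaining route) gives $381k, worse by 12.
Next-best assignment: Quanta→Route 1, Juno→Route 2, Harbor→Route 4, Delta→Route 5 = $385k.
Swapping Delta↔Juno (Delta→Route 2 $123k, Juno→Route 5 $78k) loses 12.
Juno's own top route is Route 4 ($97k), but forcing Juno→Route 4 and reassigning the rest optimally gives only $374k — worse by 19.

Juno receives Route 2.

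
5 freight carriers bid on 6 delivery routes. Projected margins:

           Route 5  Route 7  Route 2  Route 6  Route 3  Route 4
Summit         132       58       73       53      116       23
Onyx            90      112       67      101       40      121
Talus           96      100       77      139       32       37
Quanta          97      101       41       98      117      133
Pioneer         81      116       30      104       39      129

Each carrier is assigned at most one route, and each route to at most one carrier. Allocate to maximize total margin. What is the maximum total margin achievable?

This is the linear assignment problem.
Optimal: Summit→Route 5 ($132k), Onyx→Route 7 ($112k), Talus→Route 6 ($139k), Quanta→Route 3 ($117k), Pioneer→Route 4 ($129k) — total 132+112+139+117+129 = $629k.
Max-entry greedy (repeatedly take the single best remaining cell) gives $587k, worse by 42.

Maximum total: $629k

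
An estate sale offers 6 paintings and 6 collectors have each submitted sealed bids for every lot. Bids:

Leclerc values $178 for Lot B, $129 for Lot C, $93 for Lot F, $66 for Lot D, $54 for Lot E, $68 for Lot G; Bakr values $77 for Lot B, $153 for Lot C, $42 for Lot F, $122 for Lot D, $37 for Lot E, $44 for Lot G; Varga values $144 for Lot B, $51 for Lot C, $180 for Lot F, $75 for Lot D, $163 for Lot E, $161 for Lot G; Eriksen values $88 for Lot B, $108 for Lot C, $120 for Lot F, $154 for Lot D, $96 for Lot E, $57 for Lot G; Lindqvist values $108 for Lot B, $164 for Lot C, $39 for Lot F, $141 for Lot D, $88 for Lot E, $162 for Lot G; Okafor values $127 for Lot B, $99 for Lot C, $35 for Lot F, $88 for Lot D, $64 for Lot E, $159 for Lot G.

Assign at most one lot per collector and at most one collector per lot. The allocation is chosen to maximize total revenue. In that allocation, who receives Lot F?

Optimal: Leclerc→Lot B ($178), Bakr→Lot C ($153), Varga→Lot E ($163), Eriksen→Lot F ($120), Lindqvist→Lot D ($141), Okafor→Lot G ($159) — total 178+153+163+120+141+159 = $914.
Column-greedy (each lot in turn goes to its best remaining collector) gives $784, worse by 130.
Swapping Leclerc↔Varga (Leclerc→Lot E $54, Varga→Lot B $144) loses 143.
Checked against all permutations: $914 is optimal.
Eriksen's own top lot is Lot D ($154), but forcing Eriksen→Lot D and reassigning the rest optimally gives only $912 — worse by 2.

Eriksen receives Lot F.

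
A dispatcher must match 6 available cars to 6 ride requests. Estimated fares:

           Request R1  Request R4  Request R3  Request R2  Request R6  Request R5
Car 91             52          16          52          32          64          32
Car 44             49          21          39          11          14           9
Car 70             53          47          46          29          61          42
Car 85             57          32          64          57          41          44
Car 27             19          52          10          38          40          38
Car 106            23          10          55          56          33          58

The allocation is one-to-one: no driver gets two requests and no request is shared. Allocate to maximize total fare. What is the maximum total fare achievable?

Maximum total: $329

Optimal: Car 91→Request R3 ($52), Car 44→Request R1 ($49), Car 70→Request R6 ($61), Car 85→Request R2 ($57), Car 27→Request R4 ($52), Car 106→Request R5 ($58) — total 52+49+61+57+52+58 = $329.
Row-greedy (each driver in turn takes its best remaining request) gives $320, worse by 9.
Next-best assignment: Car 91→Request R6, Car 44→Request R1, Car 70→Request R5, Car 85→Request R3, Car 27→Request R4, Car 106→Request R2 = $327.
Swapping Car 91↔Car 27 (Car 91→Request R4 $16, Car 27→Request R3 $10) loses 78.
No other one-to-one assignment exceeds $329.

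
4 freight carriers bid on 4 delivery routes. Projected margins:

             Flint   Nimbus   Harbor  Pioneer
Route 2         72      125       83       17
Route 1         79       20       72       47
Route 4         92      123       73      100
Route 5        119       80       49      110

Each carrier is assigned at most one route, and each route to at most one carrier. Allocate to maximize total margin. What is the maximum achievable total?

Max total: $416k

This is the linear assignment problem.
Optimal: Flint→Route 5 ($119k), Nimbus→Route 2 ($125k), Harbor→Route 1 ($72k), Pioneer→Route 4 ($100k) — total 119+125+72+100 = $416k.
Row-greedy (each carrier in turn takes its best remaining route) gives $364k, worse by 52.
Next-best assignment: Flint→Route 4, Nimbus→Route 2, Harbor→Route 1, Pioneer→Route 5 = $399k.
Swapping Flint↔Nimbus (Flint→Route 2 $72k, Nimbus→Route 5 $80k) loses 92.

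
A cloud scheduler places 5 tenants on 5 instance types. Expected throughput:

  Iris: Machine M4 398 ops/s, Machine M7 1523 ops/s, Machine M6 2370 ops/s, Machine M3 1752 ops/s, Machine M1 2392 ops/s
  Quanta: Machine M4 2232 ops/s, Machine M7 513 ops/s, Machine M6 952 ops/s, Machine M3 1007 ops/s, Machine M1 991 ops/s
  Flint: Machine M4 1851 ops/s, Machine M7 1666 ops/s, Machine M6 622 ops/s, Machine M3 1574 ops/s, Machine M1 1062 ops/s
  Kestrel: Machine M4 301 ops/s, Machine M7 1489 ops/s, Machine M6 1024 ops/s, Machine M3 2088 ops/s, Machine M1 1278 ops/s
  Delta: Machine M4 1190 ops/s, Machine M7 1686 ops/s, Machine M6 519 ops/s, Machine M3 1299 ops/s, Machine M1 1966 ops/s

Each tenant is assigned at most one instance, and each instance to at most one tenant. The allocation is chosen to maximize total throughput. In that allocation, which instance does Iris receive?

Optimal: Iris→Machine M6 (2370 ops/s), Quanta→Machine M4 (2232 ops/s), Flint→Machine M7 (1666 ops/s), Kestrel→Machine M3 (2088 ops/s), Delta→Machine M1 (1966 ops/s) — total 2370+2232+1666+2088+1966 = 10322 ops/s.
Column-greedy (each instance in turn goes to its best remaining tenant) gives 9438 ops/s, worse by 884.
Next-best assignment: Iris→Machine M6, Quanta→Machine M4, Flint→Machine M3, Kestrel→Machine M7, Delta→Machine M1 = 9631 ops/s.
Checked against all permutations: 10322 ops/s is optimal.
Iris's own top instance is Machine M1 (2392 ops/s), but forcing Iris→Machine M1 and reassigning the rest optimally gives only 9020 ops/s — worse by 1302.

Iris receives Machine M6.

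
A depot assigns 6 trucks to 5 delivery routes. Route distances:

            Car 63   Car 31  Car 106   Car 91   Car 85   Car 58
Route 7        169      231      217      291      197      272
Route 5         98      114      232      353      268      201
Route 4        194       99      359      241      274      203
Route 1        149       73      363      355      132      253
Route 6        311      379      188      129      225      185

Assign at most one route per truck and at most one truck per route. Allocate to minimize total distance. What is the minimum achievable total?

Optimal: Car 106→Route 7 (217 km), Car 63→Route 5 (98 km), Car 31→Route 4 (99 km), Car 85→Route 1 (132 km), Car 91→Route 6 (129 km) — total 217+98+99+132+129 = 675 km.
Row-greedy (each truck in turn takes its cheapest remaining route) gives 797 km, worse by 122.
Next-best assignment: Car 85→Route 7, Car 63→Route 5, Car 58→Route 4, Car 31→Route 1, Car 91→Route 6 = 700 km.
Checked against all permutations: 675 km is optimal.

Min total: 675 km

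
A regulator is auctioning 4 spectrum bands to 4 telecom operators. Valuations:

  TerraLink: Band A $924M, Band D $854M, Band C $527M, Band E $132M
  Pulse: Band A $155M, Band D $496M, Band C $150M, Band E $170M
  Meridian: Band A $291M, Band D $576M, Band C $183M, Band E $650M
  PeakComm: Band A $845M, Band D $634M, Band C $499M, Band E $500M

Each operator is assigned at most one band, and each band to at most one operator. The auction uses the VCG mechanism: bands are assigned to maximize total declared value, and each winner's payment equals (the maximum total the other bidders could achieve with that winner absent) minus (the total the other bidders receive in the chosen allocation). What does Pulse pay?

Efficient allocation: TerraLink→Band A ($924M), Pulse→Band D ($496M), Meridian→Band E ($650M), PeakComm→Band C ($499M); total welfare W = $2569M.
Pulse receives Band D at value $496M, so the others get W − 496 = $2073M.
Without Pulse: best allocation of the remaining 3 bidders over all 4 bands is TerraLink→Band D ($854M), Meridian→Band E ($650M), PeakComm→Band A ($845M), total $2349M.
VCG payment = (others' best without Pulse) − (others' welfare with Pulse) = 2349 − 2073 = $276M.

Pulse pays $276M.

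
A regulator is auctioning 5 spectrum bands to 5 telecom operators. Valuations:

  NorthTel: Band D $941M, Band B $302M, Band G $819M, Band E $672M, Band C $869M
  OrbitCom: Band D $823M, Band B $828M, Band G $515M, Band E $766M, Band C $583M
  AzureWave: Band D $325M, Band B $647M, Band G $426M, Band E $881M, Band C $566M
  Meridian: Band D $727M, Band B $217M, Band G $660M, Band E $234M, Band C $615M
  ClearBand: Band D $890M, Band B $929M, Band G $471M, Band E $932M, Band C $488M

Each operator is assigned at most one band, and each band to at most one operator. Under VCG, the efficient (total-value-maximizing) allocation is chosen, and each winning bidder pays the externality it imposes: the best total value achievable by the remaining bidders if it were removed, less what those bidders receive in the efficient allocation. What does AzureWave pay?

Efficient allocation: NorthTel→Band C ($869M), OrbitCom→Band D ($823M), AzureWave→Band E ($881M), Meridian→Band G ($660M), ClearBand→Band B ($929M); total welfare W = $4162M.
AzureWave receives Band E at value $881M, so the others get W − 881 = $3281M.
Without AzureWave: best allocation of the remaining 4 bidders over all 5 bands is NorthTel→Band D ($941M), OrbitCom→Band B ($828M), Meridian→Band G ($660M), ClearBand→Band E ($932M), total $3361M.
VCG payment = (others' best without AzureWave) − (others' welfare with AzureWave) = 3361 − 3281 = $80M.

AzureWave pays $80M.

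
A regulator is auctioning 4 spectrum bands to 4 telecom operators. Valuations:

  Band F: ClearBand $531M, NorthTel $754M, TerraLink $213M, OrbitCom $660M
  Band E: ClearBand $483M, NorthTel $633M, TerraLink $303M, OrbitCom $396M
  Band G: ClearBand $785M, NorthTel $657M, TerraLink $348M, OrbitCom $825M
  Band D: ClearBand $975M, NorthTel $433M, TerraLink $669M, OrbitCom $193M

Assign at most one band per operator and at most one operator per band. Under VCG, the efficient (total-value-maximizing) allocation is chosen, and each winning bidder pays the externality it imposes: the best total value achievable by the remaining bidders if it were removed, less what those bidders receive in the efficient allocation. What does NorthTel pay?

NorthTel pays $11M.

Efficient allocation: ClearBand→Band D ($975M), NorthTel→Band F ($754M), TerraLink→Band E ($303M), OrbitCom→Band G ($825M); total welfare W = $2857M.
NorthTel receives Band F at value $754M, so the others get W − 754 = $2103M.
Without NorthTel: best allocation of the remaining 3 bidders over all 4 bands is ClearBand→Band G ($785M), TerraLink→Band D ($669M), OrbitCom→Band F ($660M), total $2114M.
VCG payment = (others' best without NorthTel) − (others' welfare with NorthTel) = 2114 − 2103 = $11M.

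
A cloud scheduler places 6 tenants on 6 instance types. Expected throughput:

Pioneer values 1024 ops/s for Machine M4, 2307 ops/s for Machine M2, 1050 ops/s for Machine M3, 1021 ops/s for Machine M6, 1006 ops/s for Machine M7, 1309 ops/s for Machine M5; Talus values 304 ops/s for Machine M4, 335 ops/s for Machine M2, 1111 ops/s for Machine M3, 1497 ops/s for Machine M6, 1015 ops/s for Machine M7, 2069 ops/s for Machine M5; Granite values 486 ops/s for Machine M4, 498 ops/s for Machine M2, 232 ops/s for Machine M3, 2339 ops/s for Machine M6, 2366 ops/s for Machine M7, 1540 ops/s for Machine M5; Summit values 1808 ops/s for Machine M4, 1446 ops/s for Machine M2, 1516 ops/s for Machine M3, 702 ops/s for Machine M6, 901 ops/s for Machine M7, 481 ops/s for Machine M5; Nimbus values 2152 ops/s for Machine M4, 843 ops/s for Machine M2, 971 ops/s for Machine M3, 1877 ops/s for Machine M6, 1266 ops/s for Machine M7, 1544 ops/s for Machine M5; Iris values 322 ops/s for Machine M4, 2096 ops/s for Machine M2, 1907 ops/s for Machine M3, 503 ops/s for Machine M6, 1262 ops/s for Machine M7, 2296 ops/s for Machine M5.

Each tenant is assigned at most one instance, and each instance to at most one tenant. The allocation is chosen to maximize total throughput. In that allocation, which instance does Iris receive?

Iris receives Machine M3.

Optimal: Pioneer→Machine M2 (2307 ops/s), Talus→Machine M5 (2069 ops/s), Granite→Machine M7 (2366 ops/s), Summit→Machine M4 (1808 ops/s), Nimbus→Machine M6 (1877 ops/s), Iris→Machine M3 (1907 ops/s) — total 2307+2069+2366+1808+1877+1907 = 12334 ops/s.
Column-greedy (each instance in turn goes to its best remaining tenant) gives 10201 ops/s, worse by 2133.
Next-best assignment: Pioneer→Machine M2, Talus→Machine M6, Granite→Machine M7, Summit→Machine M3, Nimbus→Machine M4, Iris→Machine M5 = 12134 ops/s.
No other one-to-one assignment exceeds 12334 ops/s.
Iris's own top instance is Machine M5 (2296 ops/s), but forcing Iris→Machine M5 and reassigning the rest optimally gives only 12134 ops/s — worse by 200.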